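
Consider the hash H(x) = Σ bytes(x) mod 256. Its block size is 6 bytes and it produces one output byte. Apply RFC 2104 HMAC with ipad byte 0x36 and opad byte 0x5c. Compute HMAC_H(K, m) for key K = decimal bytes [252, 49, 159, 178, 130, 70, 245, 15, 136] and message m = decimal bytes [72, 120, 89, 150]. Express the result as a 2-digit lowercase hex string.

Key decimal bytes [252, 49, 159, 178, 130, 70, 245, 15, 136] = fc 31 9f b2 82 46 f5 0f 88 is 9 bytes > B = 6, so hash it first: H(key) = d2, then zero-pad to 6 bytes: K' = d2 00 00 00 00 00.
K' ⊕ ipad = e4 36 36 36 36 36.  K' ⊕ opad = 8e 5c 5c 5c 5c 5c.
Inner input = (K'⊕ipad) ∥ m = e4 36 36 36 36 36 ∥ 48 78 59 96.
Inner hash: sum = 228+54+54+54+54+54+72+120+89+150 = 929; mod 256 = 161 → a1.
Outer input = (K'⊕opad) ∥ inner = 8e 5c 5c 5c 5c 5c ∥ a1.
Outer hash (tag): sum = 142+92+92+92+92+92+161 = 763; mod 256 = 251 → fb.

fb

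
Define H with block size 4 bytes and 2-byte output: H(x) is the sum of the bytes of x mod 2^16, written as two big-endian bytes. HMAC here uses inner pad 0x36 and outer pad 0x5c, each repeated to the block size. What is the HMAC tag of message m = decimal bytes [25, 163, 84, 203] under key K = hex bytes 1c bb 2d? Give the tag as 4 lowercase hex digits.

02d9

Key hex bytes 1c bb 2d is 3 bytes ≤ B = 4; zero-pad to 4 bytes: K' = 1c bb 2d 00.
K' ⊕ ipad = 2a 8d 1b 36.  K' ⊕ opad = 40 e7 71 5c.
Inner input = (K'⊕ipad) ∥ m = 2a 8d 1b 36 ∥ 19 a3 54 cb.
Inner hash: sum = 42+141+27+54+25+163+84+203 = 739 → 02 e3.
Outer input = (K'⊕opad) ∥ inner = 40 e7 71 5c ∥ 02 e3.
Outer hash (tag): sum = 64+231+113+92+2+227 = 729 → 02 d9.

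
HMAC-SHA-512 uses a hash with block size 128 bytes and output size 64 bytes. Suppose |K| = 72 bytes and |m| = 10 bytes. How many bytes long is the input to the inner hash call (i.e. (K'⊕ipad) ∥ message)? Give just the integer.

138

Key is 72 ≤ 128 bytes, zero-padded: |K'| = 128.
Inner input = (K'⊕ipad) ∥ m → 128 + 10 = 138 bytes.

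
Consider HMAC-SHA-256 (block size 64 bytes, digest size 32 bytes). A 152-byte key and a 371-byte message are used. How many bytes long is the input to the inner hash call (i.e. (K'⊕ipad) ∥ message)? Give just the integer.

Key is 152 > 64 bytes, so it is hashed to 32 bytes then zero-padded to 64: |K'| = 64.
Inner input = (K'⊕ipad) ∥ m → 64 + 371 = 435 bytes.

435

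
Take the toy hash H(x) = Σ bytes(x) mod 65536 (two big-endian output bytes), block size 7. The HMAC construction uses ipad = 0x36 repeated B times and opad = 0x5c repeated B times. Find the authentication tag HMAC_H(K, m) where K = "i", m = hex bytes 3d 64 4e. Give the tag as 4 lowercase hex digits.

Key "i" = 69 is 1 byte ≤ B = 7; zero-pad to 7 bytes: K' = 69 00 00 00 00 00 00.
K' ⊕ ipad = 5f 36 36 36 36 36 36.  K' ⊕ opad = 35 5c 5c 5c 5c 5c 5c.
Inner input = (K'⊕ipad) ∥ m = 5f 36 36 36 36 36 36 ∥ 3d 64 4e.
Inner hash: sum = 95+54+54+54+54+54+54+61+100+78 = 658 → 02 92.
Outer input = (K'⊕opad) ∥ inner = 35 5c 5c 5c 5c 5c 5c ∥ 02 92.
Outer hash (tag): sum = 53+92+92+92+92+92+92+2+146 = 753 → 02 f1.

02f1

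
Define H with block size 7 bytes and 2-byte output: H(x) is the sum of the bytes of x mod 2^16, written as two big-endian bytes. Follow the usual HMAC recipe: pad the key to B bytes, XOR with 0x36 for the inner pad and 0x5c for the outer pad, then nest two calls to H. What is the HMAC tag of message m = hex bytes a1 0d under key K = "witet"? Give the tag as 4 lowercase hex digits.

Key "witet" = 77 69 74 65 74 is 5 bytes ≤ B = 7; zero-pad to 7 bytes: K' = 77 69 74 65 74 00 00.
K' ⊕ ipad = 41 5f 42 53 42 36 36.  K' ⊕ opad = 2b 35 28 39 28 5c 5c.
Inner input = (K'⊕ipad) ∥ m = 41 5f 42 53 42 36 36 ∥ a1 0d.
Inner hash: sum = 65+95+66+83+66+54+54+161+13 = 657 → 02 91.
Outer input = (K'⊕opad) ∥ inner = 2b 35 28 39 28 5c 5c ∥ 02 91.
Outer hash (tag): sum = 43+53+40+57+40+92+92+2+145 = 564 → 02 34.

0234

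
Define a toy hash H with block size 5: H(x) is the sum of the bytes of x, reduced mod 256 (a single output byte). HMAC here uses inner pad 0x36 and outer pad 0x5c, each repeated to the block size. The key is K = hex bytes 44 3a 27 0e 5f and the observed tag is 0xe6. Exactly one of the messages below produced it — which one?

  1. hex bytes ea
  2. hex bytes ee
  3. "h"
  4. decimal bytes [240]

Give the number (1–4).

Key hex bytes 44 3a 27 0e 5f is exactly B = 5 bytes: K' = 44 3a 27 0e 5f.
K' ⊕ ipad = 72 0c 11 38 69; K' ⊕ opad = 18 66 7b 52 03.
m1: inner = H(72 0c 11 38 69 ea) = 1a; tag = H(18 66 7b 52 03 1a) = 68
m2: inner = H(72 0c 11 38 69 ee) = 1e; tag = H(18 66 7b 52 03 1e) = 6c
m3: inner = H(72 0c 11 38 69 68) = 98; tag = H(18 66 7b 52 03 98) = e6 ← matches
m4: inner = H(72 0c 11 38 69 f0) = 20; tag = H(18 66 7b 52 03 20) = 6e

3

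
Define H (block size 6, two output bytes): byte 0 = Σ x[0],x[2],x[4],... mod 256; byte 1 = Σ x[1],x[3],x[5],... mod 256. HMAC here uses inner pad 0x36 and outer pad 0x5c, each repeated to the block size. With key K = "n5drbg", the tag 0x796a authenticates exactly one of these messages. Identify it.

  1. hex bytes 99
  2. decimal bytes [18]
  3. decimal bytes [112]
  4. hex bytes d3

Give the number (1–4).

Key "n5drbg" = 6e 35 64 72 62 67 is exactly B = 6 bytes: K' = 6e 35 64 72 62 67.
K' ⊕ ipad = 58 03 52 44 54 51; K' ⊕ opad = 32 69 38 2e 3e 3b.
m1: inner = H(58 03 52 44 54 51 99) = 97 98; tag = H(32 69 38 2e 3e 3b 97 98) = 3f6a
m2: inner = H(58 03 52 44 54 51 12) = 10 98; tag = H(32 69 38 2e 3e 3b 10 98) = b86a
m3: inner = H(58 03 52 44 54 51 70) = 6e 98; tag = H(32 69 38 2e 3e 3b 6e 98) = 166a
m4: inner = H(58 03 52 44 54 51 d3) = d1 98; tag = H(32 69 38 2e 3e 3b d1 98) = 796a ← matches

4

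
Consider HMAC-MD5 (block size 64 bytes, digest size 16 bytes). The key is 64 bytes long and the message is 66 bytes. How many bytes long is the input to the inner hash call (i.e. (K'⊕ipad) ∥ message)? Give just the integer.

130

Key is 64 ≤ 64 bytes, zero-padded: |K'| = 64.
Inner input = (K'⊕ipad) ∥ m → 64 + 66 = 130 bytes.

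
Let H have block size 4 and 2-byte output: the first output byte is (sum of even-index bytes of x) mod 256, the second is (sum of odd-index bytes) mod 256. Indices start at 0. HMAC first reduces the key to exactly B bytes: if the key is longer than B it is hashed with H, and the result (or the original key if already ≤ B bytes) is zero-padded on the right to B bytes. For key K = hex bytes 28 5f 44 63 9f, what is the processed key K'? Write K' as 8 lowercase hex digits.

|K| = 5 > B = 4, so first hash the key.
H(K): even-index sum = 267 mod 256 = 11; odd-index sum = 194 mod 256 = 194 → 0b c2.
Zero-pad H(K) = 0b c2 to 4 bytes: K' = 0b c2 00 00.

0bc20000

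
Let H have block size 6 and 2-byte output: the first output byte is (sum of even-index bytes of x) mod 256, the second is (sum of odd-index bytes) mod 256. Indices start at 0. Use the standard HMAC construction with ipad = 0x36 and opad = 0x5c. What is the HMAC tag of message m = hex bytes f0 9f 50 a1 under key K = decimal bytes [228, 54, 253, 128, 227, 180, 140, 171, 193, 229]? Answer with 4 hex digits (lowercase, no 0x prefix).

Key decimal bytes [228, 54, 253, 128, 227, 180, 140, 171, 193, 229] = e4 36 fd 80 e3 b4 8c ab c1 e5 is 10 bytes > B = 6, so hash it first: H(key) = 11 fa, then zero-pad to 6 bytes: K' = 11 fa 00 00 00 00.
K' ⊕ ipad = 27 cc 36 36 36 36.  K' ⊕ opad = 4d a6 5c 5c 5c 5c.
Inner input = (K'⊕ipad) ∥ m = 27 cc 36 36 36 36 ∥ f0 9f 50 a1.
Inner hash: even-index sum = 467 mod 256 = 211; odd-index sum = 632 mod 256 = 120 → d3 78.
Outer input = (K'⊕opad) ∥ inner = 4d a6 5c 5c 5c 5c ∥ d3 78.
Outer hash (tag): even-index sum = 472 mod 256 = 216; odd-index sum = 470 mod 256 = 214 → d8 d6.

d8d6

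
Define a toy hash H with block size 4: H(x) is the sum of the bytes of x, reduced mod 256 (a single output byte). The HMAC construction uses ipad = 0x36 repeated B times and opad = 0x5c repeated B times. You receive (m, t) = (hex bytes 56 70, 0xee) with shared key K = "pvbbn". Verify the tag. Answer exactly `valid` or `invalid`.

valid

Key "pvbbn" = 70 76 62 62 6e is 5 bytes > B = 4, so hash it first: H(key) = 18, then zero-pad to 4 bytes: K' = 18 00 00 00.
K' ⊕ ipad = 2e 36 36 36; K' ⊕ opad = 44 5c 5c 5c.
Inner hash: sum = 46+54+54+54+86+112 = 406; mod 256 = 150 → 96.
Outer hash (recomputed tag): sum = 68+92+92+92+150 = 494; mod 256 = 238 → ee.
Recomputed tag = ee; claimed = ee → match.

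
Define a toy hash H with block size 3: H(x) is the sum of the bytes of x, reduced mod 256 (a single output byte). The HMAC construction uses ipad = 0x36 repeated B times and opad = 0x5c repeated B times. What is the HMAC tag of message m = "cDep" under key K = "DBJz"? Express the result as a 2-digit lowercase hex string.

Key "DBJz" = 44 42 4a 7a is 4 bytes > B = 3, so hash it first: H(key) = 4a, then zero-pad to 3 bytes: K' = 4a 00 00.
K' ⊕ ipad = 7c 36 36.  K' ⊕ opad = 16 5c 5c.
Inner input = (K'⊕ipad) ∥ m = 7c 36 36 ∥ 63 44 65 70.
Inner hash: sum = 124+54+54+99+68+101+112 = 612; mod 256 = 100 → 64.
Outer input = (K'⊕opad) ∥ inner = 16 5c 5c ∥ 64.
Outer hash (tag): sum = 22+92+92+100 = 306; mod 256 = 50 → 32.

32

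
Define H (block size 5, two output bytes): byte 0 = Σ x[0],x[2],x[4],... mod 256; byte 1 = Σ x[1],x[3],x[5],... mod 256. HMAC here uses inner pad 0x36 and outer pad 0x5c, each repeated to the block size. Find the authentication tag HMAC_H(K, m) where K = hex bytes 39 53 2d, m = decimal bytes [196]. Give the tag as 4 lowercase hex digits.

91cb

Key hex bytes 39 53 2d is 3 bytes ≤ B = 5; zero-pad to 5 bytes: K' = 39 53 2d 00 00.
K' ⊕ ipad = 0f 65 1b 36 36.  K' ⊕ opad = 65 0f 71 5c 5c.
Inner input = (K'⊕ipad) ∥ m = 0f 65 1b 36 36 ∥ c4.
Inner hash: even-index sum = 96 mod 256 = 96; odd-index sum = 351 mod 256 = 95 → 60 5f.
Outer input = (K'⊕opad) ∥ inner = 65 0f 71 5c 5c ∥ 60 5f.
Outer hash (tag): even-index sum = 401 mod 256 = 145; odd-index sum = 203 mod 256 = 203 → 91 cb.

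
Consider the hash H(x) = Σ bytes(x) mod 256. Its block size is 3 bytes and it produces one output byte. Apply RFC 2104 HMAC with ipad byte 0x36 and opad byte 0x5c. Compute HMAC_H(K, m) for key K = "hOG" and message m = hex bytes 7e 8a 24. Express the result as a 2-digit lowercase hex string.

d6

Key "hOG" = 68 4f 47 is exactly B = 3 bytes: K' = 68 4f 47.
K' ⊕ ipad = 5e 79 71.  K' ⊕ opad = 34 13 1b.
Inner input = (K'⊕ipad) ∥ m = 5e 79 71 ∥ 7e 8a 24.
Inner hash: sum = 94+121+113+126+138+36 = 628; mod 256 = 116 → 74.
Outer input = (K'⊕opad) ∥ inner = 34 13 1b ∥ 74.
Outer hash (tag): sum = 52+19+27+116 = 214 → d6.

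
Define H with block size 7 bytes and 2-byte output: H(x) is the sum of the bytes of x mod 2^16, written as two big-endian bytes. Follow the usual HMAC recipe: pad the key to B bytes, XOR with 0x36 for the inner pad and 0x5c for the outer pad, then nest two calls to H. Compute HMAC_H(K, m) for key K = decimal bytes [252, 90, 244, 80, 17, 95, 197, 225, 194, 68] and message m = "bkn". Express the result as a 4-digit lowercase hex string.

040d

Key decimal bytes [252, 90, 244, 80, 17, 95, 197, 225, 194, 68] = fc 5a f4 50 11 5f c5 e1 c2 44 is 10 bytes > B = 7, so hash it first: H(key) = 05 b6, then zero-pad to 7 bytes: K' = 05 b6 00 00 00 00 00.
K' ⊕ ipad = 33 80 36 36 36 36 36.  K' ⊕ opad = 59 ea 5c 5c 5c 5c 5c.
Inner input = (K'⊕ipad) ∥ m = 33 80 36 36 36 36 36 ∥ 62 6b 6e.
Inner hash: sum = 51+128+54+54+54+54+54+98+107+110 = 764 → 02 fc.
Outer input = (K'⊕opad) ∥ inner = 59 ea 5c 5c 5c 5c 5c ∥ 02 fc.
Outer hash (tag): sum = 89+234+92+92+92+92+92+2+252 = 1037 → 04 0d.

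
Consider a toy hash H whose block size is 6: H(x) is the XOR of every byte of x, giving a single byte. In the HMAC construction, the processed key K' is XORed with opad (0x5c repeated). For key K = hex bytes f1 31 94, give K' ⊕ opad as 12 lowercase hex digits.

ad6dc85c5c5c

Key hex bytes f1 31 94 is 3 bytes ≤ B = 6; zero-pad to 6 bytes: K' = f1 31 94 00 00 00.
XOR each byte with 0x5c: f1⊕5c=ad, 31⊕5c=6d, 94⊕5c=c8, 00⊕5c=5c, 00⊕5c=5c, 00⊕5c=5c.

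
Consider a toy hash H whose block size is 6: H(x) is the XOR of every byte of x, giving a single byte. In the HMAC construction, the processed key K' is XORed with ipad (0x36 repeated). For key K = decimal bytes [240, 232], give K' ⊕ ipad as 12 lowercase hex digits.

Key decimal bytes [240, 232] = f0 e8 is 2 bytes ≤ B = 6; zero-pad to 6 bytes: K' = f0 e8 00 00 00 00.
XOR each byte with 0x36: f0⊕36=c6, e8⊕36=de, 00⊕36=36, 00⊕36=36, 00⊕36=36, 00⊕36=36.

c6de36363636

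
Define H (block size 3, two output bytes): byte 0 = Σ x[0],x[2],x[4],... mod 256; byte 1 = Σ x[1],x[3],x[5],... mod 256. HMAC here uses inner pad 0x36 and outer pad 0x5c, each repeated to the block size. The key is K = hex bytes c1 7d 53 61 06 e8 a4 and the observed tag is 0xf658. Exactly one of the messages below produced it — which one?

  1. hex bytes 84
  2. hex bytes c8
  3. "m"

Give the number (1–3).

Key hex bytes c1 7d 53 61 06 e8 a4 is 7 bytes > B = 3, so hash it first: H(key) = be c6, then zero-pad to 3 bytes: K' = be c6 00.
K' ⊕ ipad = 88 f0 36; K' ⊕ opad = e2 9a 5c.
m1: inner = H(88 f0 36 84) = be 74; tag = H(e2 9a 5c be 74) = b258
m2: inner = H(88 f0 36 c8) = be b8; tag = H(e2 9a 5c be b8) = f658 ← matches
m3: inner = H(88 f0 36 6d) = be 5d; tag = H(e2 9a 5c be 5d) = 9b58

2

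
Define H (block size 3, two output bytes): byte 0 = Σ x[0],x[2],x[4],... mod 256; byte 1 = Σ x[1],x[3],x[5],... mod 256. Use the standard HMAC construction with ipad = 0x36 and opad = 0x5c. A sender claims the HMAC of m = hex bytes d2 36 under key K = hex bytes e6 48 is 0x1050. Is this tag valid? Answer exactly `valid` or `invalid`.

Key hex bytes e6 48 is 2 bytes ≤ B = 3; zero-pad to 3 bytes: K' = e6 48 00.
K' ⊕ ipad = d0 7e 36; K' ⊕ opad = ba 14 5c.
Inner hash: even-index sum = 316 mod 256 = 60; odd-index sum = 336 mod 256 = 80 → 3c 50.
Outer hash (recomputed tag): even-index sum = 358 mod 256 = 102; odd-index sum = 80 mod 256 = 80 → 66 50.
Recomputed tag = 6650; claimed = 1050 → mismatch.

invalid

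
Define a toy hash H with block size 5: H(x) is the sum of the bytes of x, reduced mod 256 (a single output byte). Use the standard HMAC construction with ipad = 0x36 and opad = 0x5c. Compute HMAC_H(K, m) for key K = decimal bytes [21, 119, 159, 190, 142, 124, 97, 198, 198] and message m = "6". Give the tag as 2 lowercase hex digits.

10

Key decimal bytes [21, 119, 159, 190, 142, 124, 97, 198, 198] = 15 77 9f be 8e 7c 61 c6 c6 is 9 bytes > B = 5, so hash it first: H(key) = e0, then zero-pad to 5 bytes: K' = e0 00 00 00 00.
K' ⊕ ipad = d6 36 36 36 36.  K' ⊕ opad = bc 5c 5c 5c 5c.
Inner input = (K'⊕ipad) ∥ m = d6 36 36 36 36 ∥ 36.
Inner hash: sum = 214+54+54+54+54+54 = 484; mod 256 = 228 → e4.
Outer input = (K'⊕opad) ∥ inner = bc 5c 5c 5c 5c ∥ e4.
Outer hash (tag): sum = 188+92+92+92+92+228 = 784; mod 256 = 16 → 10.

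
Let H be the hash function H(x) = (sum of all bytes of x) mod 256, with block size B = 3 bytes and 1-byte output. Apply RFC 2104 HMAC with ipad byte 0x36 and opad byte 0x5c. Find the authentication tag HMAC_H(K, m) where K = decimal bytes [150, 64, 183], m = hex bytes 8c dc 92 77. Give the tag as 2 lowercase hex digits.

d9

Key decimal bytes [150, 64, 183] = 96 40 b7 is exactly B = 3 bytes: K' = 96 40 b7.
K' ⊕ ipad = a0 76 81.  K' ⊕ opad = ca 1c eb.
Inner input = (K'⊕ipad) ∥ m = a0 76 81 ∥ 8c dc 92 77.
Inner hash: sum = 160+118+129+140+220+146+119 = 1032; mod 256 = 8 → 08.
Outer input = (K'⊕opad) ∥ inner = ca 1c eb ∥ 08.
Outer hash (tag): sum = 202+28+235+8 = 473; mod 256 = 217 → d9.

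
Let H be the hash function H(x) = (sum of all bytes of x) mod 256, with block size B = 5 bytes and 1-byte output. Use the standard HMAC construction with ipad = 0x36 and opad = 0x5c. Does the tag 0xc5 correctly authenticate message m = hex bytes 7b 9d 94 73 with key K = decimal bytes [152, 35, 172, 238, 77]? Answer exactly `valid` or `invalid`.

Key decimal bytes [152, 35, 172, 238, 77] = 98 23 ac ee 4d is exactly B = 5 bytes: K' = 98 23 ac ee 4d.
K' ⊕ ipad = ae 15 9a d8 7b; K' ⊕ opad = c4 7f f0 b2 11.
Inner hash: sum = 174+21+154+216+123+123+157+148+115 = 1231; mod 256 = 207 → cf.
Outer hash (recomputed tag): sum = 196+127+240+178+17+207 = 965; mod 256 = 197 → c5.
Recomputed tag = c5; claimed = c5 → match.

valid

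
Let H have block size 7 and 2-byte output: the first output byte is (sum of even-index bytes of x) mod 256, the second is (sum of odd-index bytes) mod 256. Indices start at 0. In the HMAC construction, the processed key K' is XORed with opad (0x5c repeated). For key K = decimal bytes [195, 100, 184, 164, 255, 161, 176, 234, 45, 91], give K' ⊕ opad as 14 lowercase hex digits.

0bb25c5c5c5c5c

Key decimal bytes [195, 100, 184, 164, 255, 161, 176, 234, 45, 91] = c3 64 b8 a4 ff a1 b0 ea 2d 5b is 10 bytes > B = 7, so hash it first: H(key) = 57 ee, then zero-pad to 7 bytes: K' = 57 ee 00 00 00 00 00.
XOR each byte with 0x5c: 57⊕5c=0b, ee⊕5c=b2, 00⊕5c=5c, 00⊕5c=5c, 00⊕5c=5c, 00⊕5c=5c, 00⊕5c=5c.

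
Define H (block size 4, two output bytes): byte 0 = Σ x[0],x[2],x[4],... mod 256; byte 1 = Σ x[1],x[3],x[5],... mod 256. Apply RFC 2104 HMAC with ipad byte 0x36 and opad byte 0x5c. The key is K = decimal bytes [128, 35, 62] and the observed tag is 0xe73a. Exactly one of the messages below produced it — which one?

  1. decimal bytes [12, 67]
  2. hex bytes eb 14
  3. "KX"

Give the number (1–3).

2

Key decimal bytes [128, 35, 62] = 80 23 3e is 3 bytes ≤ B = 4; zero-pad to 4 bytes: K' = 80 23 3e 00.
K' ⊕ ipad = b6 15 08 36; K' ⊕ opad = dc 7f 62 5c.
m1: inner = H(b6 15 08 36 0c 43) = ca 8e; tag = H(dc 7f 62 5c ca 8e) = 0869
m2: inner = H(b6 15 08 36 eb 14) = a9 5f; tag = H(dc 7f 62 5c a9 5f) = e73a ← matches
m3: inner = H(b6 15 08 36 4b 58) = 09 a3; tag = H(dc 7f 62 5c 09 a3) = 477e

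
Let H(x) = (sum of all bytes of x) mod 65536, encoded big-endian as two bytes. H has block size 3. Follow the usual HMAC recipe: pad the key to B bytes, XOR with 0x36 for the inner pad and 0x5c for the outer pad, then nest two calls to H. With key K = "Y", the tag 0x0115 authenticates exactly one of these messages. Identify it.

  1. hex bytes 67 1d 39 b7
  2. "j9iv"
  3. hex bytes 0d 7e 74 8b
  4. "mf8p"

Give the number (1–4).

Key "Y" = 59 is 1 byte ≤ B = 3; zero-pad to 3 bytes: K' = 59 00 00.
K' ⊕ ipad = 6f 36 36; K' ⊕ opad = 05 5c 5c.
m1: inner = H(6f 36 36 67 1d 39 b7) = 02 4f; tag = H(05 5c 5c 02 4f) = 010e
m2: inner = H(6f 36 36 6a 39 69 76) = 02 5d; tag = H(05 5c 5c 02 5d) = 011c
m3: inner = H(6f 36 36 0d 7e 74 8b) = 02 65; tag = H(05 5c 5c 02 65) = 0124
m4: inner = H(6f 36 36 6d 66 38 70) = 02 56; tag = H(05 5c 5c 02 56) = 0115 ← matches

4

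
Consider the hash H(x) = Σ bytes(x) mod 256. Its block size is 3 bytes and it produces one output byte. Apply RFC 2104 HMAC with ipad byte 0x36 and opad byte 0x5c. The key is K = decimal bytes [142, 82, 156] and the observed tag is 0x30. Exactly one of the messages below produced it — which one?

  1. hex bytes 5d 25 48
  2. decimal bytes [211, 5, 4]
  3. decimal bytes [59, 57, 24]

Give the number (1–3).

1

Key decimal bytes [142, 82, 156] = 8e 52 9c is exactly B = 3 bytes: K' = 8e 52 9c.
K' ⊕ ipad = b8 64 aa; K' ⊕ opad = d2 0e c0.
m1: inner = H(b8 64 aa 5d 25 48) = 90; tag = H(d2 0e c0 90) = 30 ← matches
m2: inner = H(b8 64 aa d3 05 04) = a2; tag = H(d2 0e c0 a2) = 42
m3: inner = H(b8 64 aa 3b 39 18) = 52; tag = H(d2 0e c0 52) = f2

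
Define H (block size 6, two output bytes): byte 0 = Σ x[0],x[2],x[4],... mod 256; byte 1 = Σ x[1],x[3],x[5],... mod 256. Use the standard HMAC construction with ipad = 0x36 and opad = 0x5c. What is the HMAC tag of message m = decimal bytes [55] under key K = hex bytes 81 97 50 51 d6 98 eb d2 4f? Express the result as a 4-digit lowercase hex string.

Key hex bytes 81 97 50 51 d6 98 eb d2 4f is 9 bytes > B = 6, so hash it first: H(key) = e1 52, then zero-pad to 6 bytes: K' = e1 52 00 00 00 00.
K' ⊕ ipad = d7 64 36 36 36 36.  K' ⊕ opad = bd 0e 5c 5c 5c 5c.
Inner input = (K'⊕ipad) ∥ m = d7 64 36 36 36 36 ∥ 37.
Inner hash: even-index sum = 378 mod 256 = 122; odd-index sum = 208 mod 256 = 208 → 7a d0.
Outer input = (K'⊕opad) ∥ inner = bd 0e 5c 5c 5c 5c ∥ 7a d0.
Outer hash (tag): even-index sum = 495 mod 256 = 239; odd-index sum = 406 mod 256 = 150 → ef 96.

ef96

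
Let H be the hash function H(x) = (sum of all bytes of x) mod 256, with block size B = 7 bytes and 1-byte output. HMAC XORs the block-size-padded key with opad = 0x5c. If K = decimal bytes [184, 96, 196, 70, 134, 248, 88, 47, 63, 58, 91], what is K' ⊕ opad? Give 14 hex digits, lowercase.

a75c5c5c5c5c5c

Key decimal bytes [184, 96, 196, 70, 134, 248, 88, 47, 63, 58, 91] = b8 60 c4 46 86 f8 58 2f 3f 3a 5b is 11 bytes > B = 7, so hash it first: H(key) = fb, then zero-pad to 7 bytes: K' = fb 00 00 00 00 00 00.
XOR each byte with 0x5c: fb⊕5c=a7, 00⊕5c=5c, 00⊕5c=5c, 00⊕5c=5c, 00⊕5c=5c, 00⊕5c=5c, 00⊕5c=5c.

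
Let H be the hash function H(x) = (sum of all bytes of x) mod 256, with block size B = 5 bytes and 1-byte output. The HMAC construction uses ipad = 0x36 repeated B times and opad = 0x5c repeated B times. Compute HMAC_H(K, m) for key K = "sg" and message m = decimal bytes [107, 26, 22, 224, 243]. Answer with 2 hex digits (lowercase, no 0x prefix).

Key "sg" = 73 67 is 2 bytes ≤ B = 5; zero-pad to 5 bytes: K' = 73 67 00 00 00.
K' ⊕ ipad = 45 51 36 36 36.  K' ⊕ opad = 2f 3b 5c 5c 5c.
Inner input = (K'⊕ipad) ∥ m = 45 51 36 36 36 ∥ 6b 1a 16 e0 f3.
Inner hash: sum = 69+81+54+54+54+107+26+22+224+243 = 934; mod 256 = 166 → a6.
Outer input = (K'⊕opad) ∥ inner = 2f 3b 5c 5c 5c ∥ a6.
Outer hash (tag): sum = 47+59+92+92+92+166 = 548; mod 256 = 36 → 24.

24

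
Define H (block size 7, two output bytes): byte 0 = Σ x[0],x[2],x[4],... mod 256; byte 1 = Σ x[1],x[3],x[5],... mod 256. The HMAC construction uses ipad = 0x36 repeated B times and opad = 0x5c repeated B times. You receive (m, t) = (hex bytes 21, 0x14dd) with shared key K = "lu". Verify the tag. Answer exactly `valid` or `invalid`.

valid

Key "lu" = 6c 75 is 2 bytes ≤ B = 7; zero-pad to 7 bytes: K' = 6c 75 00 00 00 00 00.
K' ⊕ ipad = 5a 43 36 36 36 36 36; K' ⊕ opad = 30 29 5c 5c 5c 5c 5c.
Inner hash: even-index sum = 252 mod 256 = 252; odd-index sum = 208 mod 256 = 208 → fc d0.
Outer hash (recomputed tag): even-index sum = 532 mod 256 = 20; odd-index sum = 477 mod 256 = 221 → 14 dd.
Recomputed tag = 14dd; claimed = 14dd → match.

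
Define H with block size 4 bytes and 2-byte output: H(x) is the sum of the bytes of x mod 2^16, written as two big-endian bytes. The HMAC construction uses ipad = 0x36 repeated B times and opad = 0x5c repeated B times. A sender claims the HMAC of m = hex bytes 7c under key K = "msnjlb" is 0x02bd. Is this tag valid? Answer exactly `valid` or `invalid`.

Key "msnjlb" = 6d 73 6e 6a 6c 62 is 6 bytes > B = 4, so hash it first: H(key) = 02 86, then zero-pad to 4 bytes: K' = 02 86 00 00.
K' ⊕ ipad = 34 b0 36 36; K' ⊕ opad = 5e da 5c 5c.
Inner hash: sum = 52+176+54+54+124 = 460 → 01 cc.
Outer hash (recomputed tag): sum = 94+218+92+92+1+204 = 701 → 02 bd.
Recomputed tag = 02bd; claimed = 02bd → match.

valid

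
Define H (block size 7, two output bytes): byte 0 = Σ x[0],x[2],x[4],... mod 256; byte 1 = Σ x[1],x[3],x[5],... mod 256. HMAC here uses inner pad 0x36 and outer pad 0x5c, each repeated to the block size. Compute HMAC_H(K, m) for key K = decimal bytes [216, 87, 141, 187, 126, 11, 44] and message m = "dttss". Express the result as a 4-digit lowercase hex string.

Key decimal bytes [216, 87, 141, 187, 126, 11, 44] = d8 57 8d bb 7e 0b 2c is exactly B = 7 bytes: K' = d8 57 8d bb 7e 0b 2c.
K' ⊕ ipad = ee 61 bb 8d 48 3d 1a.  K' ⊕ opad = 84 0b d1 e7 22 57 70.
Inner input = (K'⊕ipad) ∥ m = ee 61 bb 8d 48 3d 1a ∥ 64 74 74 73 73.
Inner hash: even-index sum = 754 mod 256 = 242; odd-index sum = 630 mod 256 = 118 → f2 76.
Outer input = (K'⊕opad) ∥ inner = 84 0b d1 e7 22 57 70 ∥ f2 76.
Outer hash (tag): even-index sum = 605 mod 256 = 93; odd-index sum = 571 mod 256 = 59 → 5d 3b.

5d3b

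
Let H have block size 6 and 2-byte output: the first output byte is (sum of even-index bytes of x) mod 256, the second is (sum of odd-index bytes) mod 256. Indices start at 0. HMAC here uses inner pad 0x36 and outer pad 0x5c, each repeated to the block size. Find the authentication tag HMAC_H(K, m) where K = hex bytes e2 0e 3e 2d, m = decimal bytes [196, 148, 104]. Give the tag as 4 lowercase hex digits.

ba3c

Key hex bytes e2 0e 3e 2d is 4 bytes ≤ B = 6; zero-pad to 6 bytes: K' = e2 0e 3e 2d 00 00.
K' ⊕ ipad = d4 38 08 1b 36 36.  K' ⊕ opad = be 52 62 71 5c 5c.
Inner input = (K'⊕ipad) ∥ m = d4 38 08 1b 36 36 ∥ c4 94 68.
Inner hash: even-index sum = 574 mod 256 = 62; odd-index sum = 285 mod 256 = 29 → 3e 1d.
Outer input = (K'⊕opad) ∥ inner = be 52 62 71 5c 5c ∥ 3e 1d.
Outer hash (tag): even-index sum = 442 mod 256 = 186; odd-index sum = 316 mod 256 = 60 → ba 3c.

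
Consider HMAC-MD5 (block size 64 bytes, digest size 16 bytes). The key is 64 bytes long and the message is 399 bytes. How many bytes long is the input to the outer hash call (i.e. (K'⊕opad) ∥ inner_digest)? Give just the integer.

Key is 64 ≤ 64 bytes, zero-padded: |K'| = 64.
Outer input = (K'⊕opad) ∥ H(inner) → 64 + 16 = 80 bytes.

80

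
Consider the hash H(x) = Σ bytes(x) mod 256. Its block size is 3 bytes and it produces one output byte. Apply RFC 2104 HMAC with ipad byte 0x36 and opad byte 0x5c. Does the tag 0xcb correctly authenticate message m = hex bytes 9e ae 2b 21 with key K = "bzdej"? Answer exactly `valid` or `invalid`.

Key "bzdej" = 62 7a 64 65 6a is 5 bytes > B = 3, so hash it first: H(key) = 0f, then zero-pad to 3 bytes: K' = 0f 00 00.
K' ⊕ ipad = 39 36 36; K' ⊕ opad = 53 5c 5c.
Inner hash: sum = 57+54+54+158+174+43+33 = 573; mod 256 = 61 → 3d.
Outer hash (recomputed tag): sum = 83+92+92+61 = 328; mod 256 = 72 → 48.
Recomputed tag = 48; claimed = cb → mismatch.

invalid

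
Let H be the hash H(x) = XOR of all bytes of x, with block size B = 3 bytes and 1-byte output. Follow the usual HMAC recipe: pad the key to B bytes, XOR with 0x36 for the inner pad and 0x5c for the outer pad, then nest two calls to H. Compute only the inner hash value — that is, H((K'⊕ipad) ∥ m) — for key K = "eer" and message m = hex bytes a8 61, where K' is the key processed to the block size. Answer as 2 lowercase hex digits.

8d

Key "eer" = 65 65 72 is exactly B = 3 bytes: K' = 65 65 72.
K' ⊕ ipad = 53 53 44.
Inner input = 53 53 44 ∥ a8 61.
Inner hash: XOR 53⊕53⊕44⊕a8⊕61 = 8d.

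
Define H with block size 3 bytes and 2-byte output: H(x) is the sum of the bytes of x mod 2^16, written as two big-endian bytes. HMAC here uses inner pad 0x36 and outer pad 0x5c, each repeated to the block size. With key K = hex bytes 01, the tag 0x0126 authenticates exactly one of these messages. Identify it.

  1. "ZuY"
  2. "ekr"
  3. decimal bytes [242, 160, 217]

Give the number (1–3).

3

Key hex bytes 01 is 1 byte ≤ B = 3; zero-pad to 3 bytes: K' = 01 00 00.
K' ⊕ ipad = 37 36 36; K' ⊕ opad = 5d 5c 5c.
m1: inner = H(37 36 36 5a 75 59) = 01 cb; tag = H(5d 5c 5c 01 cb) = 01e1
m2: inner = H(37 36 36 65 6b 72) = 01 e5; tag = H(5d 5c 5c 01 e5) = 01fb
m3: inner = H(37 36 36 f2 a0 d9) = 03 0e; tag = H(5d 5c 5c 03 0e) = 0126 ← matches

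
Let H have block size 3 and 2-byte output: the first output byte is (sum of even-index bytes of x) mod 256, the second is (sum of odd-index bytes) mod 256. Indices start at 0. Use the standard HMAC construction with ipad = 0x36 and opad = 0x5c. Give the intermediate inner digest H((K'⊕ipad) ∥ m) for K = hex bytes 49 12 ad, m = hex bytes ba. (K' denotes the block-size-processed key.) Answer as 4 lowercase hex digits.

Key hex bytes 49 12 ad is exactly B = 3 bytes: K' = 49 12 ad.
K' ⊕ ipad = 7f 24 9b.
Inner input = 7f 24 9b ∥ ba.
Inner hash: even-index sum = 282 mod 256 = 26; odd-index sum = 222 mod 256 = 222 → 1a de.

1ade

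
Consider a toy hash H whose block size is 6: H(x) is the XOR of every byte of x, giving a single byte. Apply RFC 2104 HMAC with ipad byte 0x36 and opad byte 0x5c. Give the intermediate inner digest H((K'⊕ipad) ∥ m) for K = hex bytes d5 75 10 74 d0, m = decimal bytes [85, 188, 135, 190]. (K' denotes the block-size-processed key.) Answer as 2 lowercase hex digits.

c4

Key hex bytes d5 75 10 74 d0 is 5 bytes ≤ B = 6; zero-pad to 6 bytes: K' = d5 75 10 74 d0 00.
K' ⊕ ipad = e3 43 26 42 e6 36.
Inner input = e3 43 26 42 e6 36 ∥ 55 bc 87 be.
Inner hash: XOR e3⊕43⊕26⊕42⊕e6⊕36⊕55⊕bc⊕87⊕be = c4.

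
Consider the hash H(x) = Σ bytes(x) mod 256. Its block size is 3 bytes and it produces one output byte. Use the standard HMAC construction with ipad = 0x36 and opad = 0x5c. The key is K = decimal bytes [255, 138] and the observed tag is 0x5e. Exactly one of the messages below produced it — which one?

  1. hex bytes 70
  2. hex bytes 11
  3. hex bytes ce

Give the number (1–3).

3

Key decimal bytes [255, 138] = ff 8a is 2 bytes ≤ B = 3; zero-pad to 3 bytes: K' = ff 8a 00.
K' ⊕ ipad = c9 bc 36; K' ⊕ opad = a3 d6 5c.
m1: inner = H(c9 bc 36 70) = 2b; tag = H(a3 d6 5c 2b) = 00
m2: inner = H(c9 bc 36 11) = cc; tag = H(a3 d6 5c cc) = a1
m3: inner = H(c9 bc 36 ce) = 89; tag = H(a3 d6 5c 89) = 5e ← matches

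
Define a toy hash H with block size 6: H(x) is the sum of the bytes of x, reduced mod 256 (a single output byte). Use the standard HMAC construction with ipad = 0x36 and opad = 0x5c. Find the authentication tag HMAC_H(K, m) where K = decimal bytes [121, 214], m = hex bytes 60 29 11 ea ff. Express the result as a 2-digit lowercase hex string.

a9

Key decimal bytes [121, 214] = 79 d6 is 2 bytes ≤ B = 6; zero-pad to 6 bytes: K' = 79 d6 00 00 00 00.
K' ⊕ ipad = 4f e0 36 36 36 36.  K' ⊕ opad = 25 8a 5c 5c 5c 5c.
Inner input = (K'⊕ipad) ∥ m = 4f e0 36 36 36 36 ∥ 60 29 11 ea ff.
Inner hash: sum = 79+224+54+54+54+54+96+41+17+234+255 = 1162; mod 256 = 138 → 8a.
Outer input = (K'⊕opad) ∥ inner = 25 8a 5c 5c 5c 5c ∥ 8a.
Outer hash (tag): sum = 37+138+92+92+92+92+138 = 681; mod 256 = 169 → a9.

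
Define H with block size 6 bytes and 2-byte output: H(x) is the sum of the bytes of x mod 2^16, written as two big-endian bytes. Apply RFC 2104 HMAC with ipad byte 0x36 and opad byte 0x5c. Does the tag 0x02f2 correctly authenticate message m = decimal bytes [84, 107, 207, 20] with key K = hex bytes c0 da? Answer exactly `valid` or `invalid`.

Key hex bytes c0 da is 2 bytes ≤ B = 6; zero-pad to 6 bytes: K' = c0 da 00 00 00 00.
K' ⊕ ipad = f6 ec 36 36 36 36; K' ⊕ opad = 9c 86 5c 5c 5c 5c.
Inner hash: sum = 246+236+54+54+54+54+84+107+207+20 = 1116 → 04 5c.
Outer hash (recomputed tag): sum = 156+134+92+92+92+92+4+92 = 754 → 02 f2.
Recomputed tag = 02f2; claimed = 02f2 → match.

valid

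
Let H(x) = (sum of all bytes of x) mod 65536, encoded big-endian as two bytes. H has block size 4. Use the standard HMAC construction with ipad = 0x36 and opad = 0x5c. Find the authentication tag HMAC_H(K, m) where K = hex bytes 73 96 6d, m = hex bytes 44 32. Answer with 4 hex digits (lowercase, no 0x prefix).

0273

Key hex bytes 73 96 6d is 3 bytes ≤ B = 4; zero-pad to 4 bytes: K' = 73 96 6d 00.
K' ⊕ ipad = 45 a0 5b 36.  K' ⊕ opad = 2f ca 31 5c.
Inner input = (K'⊕ipad) ∥ m = 45 a0 5b 36 ∥ 44 32.
Inner hash: sum = 69+160+91+54+68+50 = 492 → 01 ec.
Outer input = (K'⊕opad) ∥ inner = 2f ca 31 5c ∥ 01 ec.
Outer hash (tag): sum = 47+202+49+92+1+236 = 627 → 02 73.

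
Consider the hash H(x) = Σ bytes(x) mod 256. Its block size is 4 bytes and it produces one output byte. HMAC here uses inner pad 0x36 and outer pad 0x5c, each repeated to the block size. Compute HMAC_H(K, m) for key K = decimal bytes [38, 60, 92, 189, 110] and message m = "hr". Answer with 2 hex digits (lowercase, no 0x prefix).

Key decimal bytes [38, 60, 92, 189, 110] = 26 3c 5c bd 6e is 5 bytes > B = 4, so hash it first: H(key) = e9, then zero-pad to 4 bytes: K' = e9 00 00 00.
K' ⊕ ipad = df 36 36 36.  K' ⊕ opad = b5 5c 5c 5c.
Inner input = (K'⊕ipad) ∥ m = df 36 36 36 ∥ 68 72.
Inner hash: sum = 223+54+54+54+104+114 = 603; mod 256 = 91 → 5b.
Outer input = (K'⊕opad) ∥ inner = b5 5c 5c 5c ∥ 5b.
Outer hash (tag): sum = 181+92+92+92+91 = 548; mod 256 = 36 → 24.

24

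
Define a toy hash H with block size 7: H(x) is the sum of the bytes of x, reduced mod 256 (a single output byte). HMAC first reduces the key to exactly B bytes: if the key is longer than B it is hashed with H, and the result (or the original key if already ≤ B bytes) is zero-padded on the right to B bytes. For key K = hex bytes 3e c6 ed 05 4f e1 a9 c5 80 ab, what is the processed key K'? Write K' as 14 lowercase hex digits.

bf000000000000

|K| = 10 > B = 7, so first hash the key.
H(K): sum = 62+198+237+5+79+225+169+197+128+171 = 1471; mod 256 = 191 → bf.
Zero-pad H(K) = bf to 7 bytes: K' = bf 00 00 00 00 00 00.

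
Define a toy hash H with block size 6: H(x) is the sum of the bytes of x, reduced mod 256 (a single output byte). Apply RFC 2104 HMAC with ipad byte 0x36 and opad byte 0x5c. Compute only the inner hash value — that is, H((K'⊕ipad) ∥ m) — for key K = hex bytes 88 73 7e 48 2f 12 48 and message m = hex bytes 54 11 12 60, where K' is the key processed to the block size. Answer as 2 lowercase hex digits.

Key hex bytes 88 73 7e 48 2f 12 48 is 7 bytes > B = 6, so hash it first: H(key) = 4a, then zero-pad to 6 bytes: K' = 4a 00 00 00 00 00.
K' ⊕ ipad = 7c 36 36 36 36 36.
Inner input = 7c 36 36 36 36 36 ∥ 54 11 12 60.
Inner hash: sum = 124+54+54+54+54+54+84+17+18+96 = 609; mod 256 = 97 → 61.

61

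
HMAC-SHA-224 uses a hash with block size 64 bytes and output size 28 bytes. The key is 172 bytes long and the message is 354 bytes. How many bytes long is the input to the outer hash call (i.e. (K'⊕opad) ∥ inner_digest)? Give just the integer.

Key is 172 > 64 bytes, so it is hashed to 28 bytes then zero-padded to 64: |K'| = 64.
Outer input = (K'⊕opad) ∥ H(inner) → 64 + 28 = 92 bytes.

92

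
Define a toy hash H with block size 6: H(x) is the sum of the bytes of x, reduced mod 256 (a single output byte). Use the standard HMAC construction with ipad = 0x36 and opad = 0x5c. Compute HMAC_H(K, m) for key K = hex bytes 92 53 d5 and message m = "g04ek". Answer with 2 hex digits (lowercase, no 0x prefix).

Key hex bytes 92 53 d5 is 3 bytes ≤ B = 6; zero-pad to 6 bytes: K' = 92 53 d5 00 00 00.
K' ⊕ ipad = a4 65 e3 36 36 36.  K' ⊕ opad = ce 0f 89 5c 5c 5c.
Inner input = (K'⊕ipad) ∥ m = a4 65 e3 36 36 36 ∥ 67 30 34 65 6b.
Inner hash: sum = 164+101+227+54+54+54+103+48+52+101+107 = 1065; mod 256 = 41 → 29.
Outer input = (K'⊕opad) ∥ inner = ce 0f 89 5c 5c 5c ∥ 29.
Outer hash (tag): sum = 206+15+137+92+92+92+41 = 675; mod 256 = 163 → a3.

a3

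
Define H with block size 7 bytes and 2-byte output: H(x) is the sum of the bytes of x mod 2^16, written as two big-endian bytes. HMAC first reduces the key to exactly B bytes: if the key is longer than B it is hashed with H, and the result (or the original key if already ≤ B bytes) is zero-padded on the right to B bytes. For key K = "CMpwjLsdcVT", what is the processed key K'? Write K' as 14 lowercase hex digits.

|K| = 11 > B = 7, so first hash the key.
H(K): sum = 67+77+112+119+106+76+115+100+99+86+84 = 1041 → 04 11.
Zero-pad H(K) = 04 11 to 7 bytes: K' = 04 11 00 00 00 00 00.

04110000000000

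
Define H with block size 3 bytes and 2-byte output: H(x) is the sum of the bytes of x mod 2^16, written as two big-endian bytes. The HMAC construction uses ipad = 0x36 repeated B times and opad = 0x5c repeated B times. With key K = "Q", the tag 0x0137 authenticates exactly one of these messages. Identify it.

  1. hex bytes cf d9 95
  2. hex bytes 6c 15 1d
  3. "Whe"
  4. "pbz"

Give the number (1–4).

Key "Q" = 51 is 1 byte ≤ B = 3; zero-pad to 3 bytes: K' = 51 00 00.
K' ⊕ ipad = 67 36 36; K' ⊕ opad = 0d 5c 5c.
m1: inner = H(67 36 36 cf d9 95) = 03 10; tag = H(0d 5c 5c 03 10) = 00d8
m2: inner = H(67 36 36 6c 15 1d) = 01 71; tag = H(0d 5c 5c 01 71) = 0137 ← matches
m3: inner = H(67 36 36 57 68 65) = 01 f7; tag = H(0d 5c 5c 01 f7) = 01bd
m4: inner = H(67 36 36 70 62 7a) = 02 1f; tag = H(0d 5c 5c 02 1f) = 00e6

2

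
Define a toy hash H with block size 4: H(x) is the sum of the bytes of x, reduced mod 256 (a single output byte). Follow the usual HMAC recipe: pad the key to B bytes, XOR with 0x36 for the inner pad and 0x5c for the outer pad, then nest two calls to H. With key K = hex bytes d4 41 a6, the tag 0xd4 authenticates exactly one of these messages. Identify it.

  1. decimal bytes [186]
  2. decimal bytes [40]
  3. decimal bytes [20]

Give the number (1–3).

1

Key hex bytes d4 41 a6 is 3 bytes ≤ B = 4; zero-pad to 4 bytes: K' = d4 41 a6 00.
K' ⊕ ipad = e2 77 90 36; K' ⊕ opad = 88 1d fa 5c.
m1: inner = H(e2 77 90 36 ba) = d9; tag = H(88 1d fa 5c d9) = d4 ← matches
m2: inner = H(e2 77 90 36 28) = 47; tag = H(88 1d fa 5c 47) = 42
m3: inner = H(e2 77 90 36 14) = 33; tag = H(88 1d fa 5c 33) = 2e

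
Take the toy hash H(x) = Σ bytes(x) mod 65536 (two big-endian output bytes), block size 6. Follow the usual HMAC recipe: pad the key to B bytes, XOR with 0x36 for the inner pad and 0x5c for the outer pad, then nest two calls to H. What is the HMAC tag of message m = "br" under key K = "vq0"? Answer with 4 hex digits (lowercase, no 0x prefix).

01dc

Key "vq0" = 76 71 30 is 3 bytes ≤ B = 6; zero-pad to 6 bytes: K' = 76 71 30 00 00 00.
K' ⊕ ipad = 40 47 06 36 36 36.  K' ⊕ opad = 2a 2d 6c 5c 5c 5c.
Inner input = (K'⊕ipad) ∥ m = 40 47 06 36 36 36 ∥ 62 72.
Inner hash: sum = 64+71+6+54+54+54+98+114 = 515 → 02 03.
Outer input = (K'⊕opad) ∥ inner = 2a 2d 6c 5c 5c 5c ∥ 02 03.
Outer hash (tag): sum = 42+45+108+92+92+92+2+3 = 476 → 01 dc.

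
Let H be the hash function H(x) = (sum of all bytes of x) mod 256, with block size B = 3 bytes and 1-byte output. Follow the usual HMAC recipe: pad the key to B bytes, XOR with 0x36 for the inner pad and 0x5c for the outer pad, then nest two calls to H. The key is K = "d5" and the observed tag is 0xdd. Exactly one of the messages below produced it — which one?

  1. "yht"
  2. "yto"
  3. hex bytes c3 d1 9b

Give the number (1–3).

Key "d5" = 64 35 is 2 bytes ≤ B = 3; zero-pad to 3 bytes: K' = 64 35 00.
K' ⊕ ipad = 52 03 36; K' ⊕ opad = 38 69 5c.
m1: inner = H(52 03 36 79 68 74) = e0; tag = H(38 69 5c e0) = dd ← matches
m2: inner = H(52 03 36 79 74 6f) = e7; tag = H(38 69 5c e7) = e4
m3: inner = H(52 03 36 c3 d1 9b) = ba; tag = H(38 69 5c ba) = b7

1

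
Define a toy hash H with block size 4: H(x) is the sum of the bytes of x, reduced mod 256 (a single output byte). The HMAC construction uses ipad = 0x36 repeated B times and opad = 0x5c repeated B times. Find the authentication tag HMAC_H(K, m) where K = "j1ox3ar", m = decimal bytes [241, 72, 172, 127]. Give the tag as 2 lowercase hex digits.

Key "j1ox3ar" = 6a 31 6f 78 33 61 72 is 7 bytes > B = 4, so hash it first: H(key) = 88, then zero-pad to 4 bytes: K' = 88 00 00 00.
K' ⊕ ipad = be 36 36 36.  K' ⊕ opad = d4 5c 5c 5c.
Inner input = (K'⊕ipad) ∥ m = be 36 36 36 ∥ f1 48 ac 7f.
Inner hash: sum = 190+54+54+54+241+72+172+127 = 964; mod 256 = 196 → c4.
Outer input = (K'⊕opad) ∥ inner = d4 5c 5c 5c ∥ c4.
Outer hash (tag): sum = 212+92+92+92+196 = 684; mod 256 = 172 → ac.

ac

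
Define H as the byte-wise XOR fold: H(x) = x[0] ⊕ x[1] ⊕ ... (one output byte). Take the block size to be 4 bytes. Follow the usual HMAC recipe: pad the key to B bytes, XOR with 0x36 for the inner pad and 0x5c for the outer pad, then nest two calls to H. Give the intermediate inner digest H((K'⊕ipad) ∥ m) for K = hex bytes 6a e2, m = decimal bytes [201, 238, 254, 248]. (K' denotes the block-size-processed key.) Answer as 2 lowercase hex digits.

a9

Key hex bytes 6a e2 is 2 bytes ≤ B = 4; zero-pad to 4 bytes: K' = 6a e2 00 00.
K' ⊕ ipad = 5c d4 36 36.
Inner input = 5c d4 36 36 ∥ c9 ee fe f8.
Inner hash: XOR 5c⊕d4⊕36⊕36⊕c9⊕ee⊕fe⊕f8 = a9.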